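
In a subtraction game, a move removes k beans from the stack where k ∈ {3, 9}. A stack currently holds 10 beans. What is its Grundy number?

1

Grundy values for subtraction set {3, 9}:
g(0) = mex{} = 0
g(1) = mex{} = 0
g(2) = mex{} = 0
g(3) = mex{0} = 1
g(4) = mex{0} = 1
g(5) = mex{0} = 1
g(6) = mex{1} = 0
g(7) = mex{1} = 0
g(8) = mex{1} = 0
g(9) = mex{0} = 1
g(10) = mex{0} = 1
So g(10) = 1.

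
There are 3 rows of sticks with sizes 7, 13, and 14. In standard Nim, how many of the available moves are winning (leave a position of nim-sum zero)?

3

Bitwise XOR of the heap sizes:
  0111  (7)
  1101  (13)
  1110  (14)
  ----
  0100  (4)
The overall nim-sum is X = 4. A row of size p has a winning move iff p XOR X < p (reduce it to p XOR X).
  7: 7 XOR 4 = 3 < 7 — winning move (to 3).
  13: 13 XOR 4 = 9 < 13 — winning move (to 9).
  14: 14 XOR 4 = 10 < 14 — winning move (to 10).
That gives 3 winning moves.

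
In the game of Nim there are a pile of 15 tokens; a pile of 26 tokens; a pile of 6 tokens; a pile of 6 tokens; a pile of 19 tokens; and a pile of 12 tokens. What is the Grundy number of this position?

10

In binary:
  01111  (15)
  11010  (26)
  00110  (6)
  00110  (6)
  10011  (19)
  01100  (12)
  -----
  01010  (10)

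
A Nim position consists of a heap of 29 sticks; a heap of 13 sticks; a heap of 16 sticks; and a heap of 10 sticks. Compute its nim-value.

10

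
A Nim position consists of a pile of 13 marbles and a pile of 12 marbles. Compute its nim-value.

Nim-sum: 13 ⊕ 12 = 1.

1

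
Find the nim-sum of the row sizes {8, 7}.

15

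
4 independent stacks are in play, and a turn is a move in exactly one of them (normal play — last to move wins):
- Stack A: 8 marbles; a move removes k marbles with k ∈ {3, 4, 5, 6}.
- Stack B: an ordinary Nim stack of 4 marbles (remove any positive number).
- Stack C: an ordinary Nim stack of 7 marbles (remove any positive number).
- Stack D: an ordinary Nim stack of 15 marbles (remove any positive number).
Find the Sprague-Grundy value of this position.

14

Build the Grundy sequence for stack A with g(k) = mex{g(k−s) : s ∈ {3, 4, 5, 6}, s ≤ k}:
k:     0  1  2  3  4  5  6  7  8
g(k):  0  0  0  1  1  1  2  2  2
So g(8) = 2.
Stack B is a plain Nim stack of size 4, so its Grundy value is 4.
Stack C is a plain Nim stack of size 7, so its Grundy value is 7.
Stack D is a plain Nim stack of size 15, so its Grundy value is 15.
By the Sprague-Grundy theorem, the Grundy value of a sum of independent games is the XOR of the component values.
Combined value = 2 ⊕ 4 ⊕ 7 ⊕ 15 = 14.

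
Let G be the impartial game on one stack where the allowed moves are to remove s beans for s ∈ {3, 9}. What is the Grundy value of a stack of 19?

0

Compute g(0), g(1), … for moves {3, 9}:
k:     0  1  2  3  4  5  6  7  8  9 10 11 12 13 14 15 16 17 18 19
g(k):  0  0  0  1  1  1  0  0  0  1  1  1  0  0  0  1  1  1  0  0
So g(19) = 0.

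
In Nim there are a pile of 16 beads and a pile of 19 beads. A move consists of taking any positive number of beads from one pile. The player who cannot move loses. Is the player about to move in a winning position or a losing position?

Winning position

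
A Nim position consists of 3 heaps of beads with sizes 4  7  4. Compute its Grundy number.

Compute the nim-sum pairwise:
4 XOR 7 = 3
3 XOR 4 = 7

7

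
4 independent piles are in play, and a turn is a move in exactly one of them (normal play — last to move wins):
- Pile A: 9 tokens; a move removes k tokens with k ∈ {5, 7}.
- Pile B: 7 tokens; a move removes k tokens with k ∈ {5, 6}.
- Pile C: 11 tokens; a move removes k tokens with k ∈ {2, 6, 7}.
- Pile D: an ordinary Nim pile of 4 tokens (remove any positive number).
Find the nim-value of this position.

For pile A, compute g(0), g(1), … with moves {5, 7}:
k:     0  1  2  3  4  5  6  7  8  9
g(k):  0  0  0  0  0  1  1  1  1  1
So g(9) = 1.
Grundy values for pile B (subtraction set {5, 6}):
g(0) = mex{} = 0
g(1) = mex{} = 0
g(2) = mex{} = 0
g(3) = mex{} = 0
g(4) = mex{} = 0
g(5) = mex{0} = 1
g(6) = mex{0} = 1
g(7) = mex{0} = 1
So g(7) = 1.
Build the Grundy sequence for pile C with g(k) = mex{g(k−s) : s ∈ {2, 6, 7}, s ≤ k}:
g(0) = mex{} = 0
g(1) = mex{} = 0
g(2) = mex{0} = 1
g(3) = mex{0} = 1
g(4) = mex{1} = 0
g(5) = mex{1} = 0
g(6) = mex{0} = 1
g(7) = mex{0} = 1
g(8) = mex{0,1} = 2
g(9) = mex{1} = 0
g(10) = mex{0,1,2} = 3
g(11) = mex{0} = 1
So g(11) = 1.
Pile D is a plain Nim pile of size 4, so its Grundy value is 4.
By the Sprague-Grundy theorem, the Grundy value of a sum of independent games is the XOR of the component values.
Combined value = 1 ⊕ 1 ⊕ 1 ⊕ 4 = 5.

5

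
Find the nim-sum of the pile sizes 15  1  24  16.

6

Nim-sum: 15 ⊕ 1 ⊕ 24 ⊕ 16 = 6.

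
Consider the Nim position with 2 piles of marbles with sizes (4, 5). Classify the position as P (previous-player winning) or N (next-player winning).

Nim-sum: 4 ^ 5 = 1.
The nim-sum is 1 ≠ 0, so this is an N-position: the player to move can win.

N-position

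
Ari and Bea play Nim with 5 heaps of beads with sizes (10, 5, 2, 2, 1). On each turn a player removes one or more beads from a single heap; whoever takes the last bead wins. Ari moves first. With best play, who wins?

Ari wins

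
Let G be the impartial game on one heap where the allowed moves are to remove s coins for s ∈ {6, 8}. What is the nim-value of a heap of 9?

Build the Grundy sequence with g(k) = mex{g(k−s) : s ∈ {6, 8}, s ≤ k}:
k:     0  1  2  3  4  5  6  7  8  9
g(k):  0  0  0  0  0  0  1  1  1  1
So g(9) = 1.

1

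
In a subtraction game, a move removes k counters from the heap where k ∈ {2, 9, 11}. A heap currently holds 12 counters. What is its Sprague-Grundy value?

Build the Grundy sequence with g(k) = mex{g(k−s) : s ∈ {2, 9, 11}, s ≤ k}:
g(0) = mex{} = 0
g(1) = mex{} = 0
g(2) = mex{0} = 1
g(3) = mex{0} = 1
g(4) = mex{1} = 0
g(5) = mex{1} = 0
g(6) = mex{0} = 1
g(7) = mex{0} = 1
g(8) = mex{1} = 0
g(9) = mex{0,1} = 2
g(10) = mex{0} = 1
g(11) = mex{0,1,2} = 3
g(12) = mex{0,1} = 2
So g(12) = 2.

2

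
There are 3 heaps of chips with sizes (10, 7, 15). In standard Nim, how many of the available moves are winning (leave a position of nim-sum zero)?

3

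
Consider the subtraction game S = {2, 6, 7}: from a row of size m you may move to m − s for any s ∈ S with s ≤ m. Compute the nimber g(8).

2

Grundy values for subtraction set {2, 6, 7}:
k:     0  1  2  3  4  5  6  7  8
g(k):  0  0  1  1  0  0  1  1  2
So g(8) = 2.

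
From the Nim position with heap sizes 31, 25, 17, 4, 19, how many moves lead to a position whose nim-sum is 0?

0

Bitwise XOR of the heap sizes:
  11111  (31)
  11001  (25)
  10001  (17)
  00100  (4)
  10011  (19)
  -----
  00000  (0)
The nim-sum is already 0, so every move leaves a nonzero nim-sum — there are no winning moves.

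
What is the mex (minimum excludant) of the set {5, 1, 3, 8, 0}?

The values 0, 1 are all present; 2 is the first non-negative integer missing from the set.

2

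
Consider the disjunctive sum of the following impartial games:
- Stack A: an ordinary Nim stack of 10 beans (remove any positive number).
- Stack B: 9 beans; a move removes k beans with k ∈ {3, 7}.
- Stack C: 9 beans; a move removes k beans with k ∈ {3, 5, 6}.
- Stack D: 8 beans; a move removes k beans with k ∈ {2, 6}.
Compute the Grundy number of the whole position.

Stack A is a plain Nim stack of size 10, so its Grundy value is 10.
Build the Grundy sequence for stack B with g(k) = mex{g(k−s) : s ∈ {3, 7}, s ≤ k}:
g(0) = mex{} = 0
g(1) = mex{} = 0
g(2) = mex{} = 0
g(3) = mex{0} = 1
g(4) = mex{0} = 1
g(5) = mex{0} = 1
g(6) = mex{1} = 0
g(7) = mex{0,1} = 2
g(8) = mex{0,1} = 2
g(9) = mex{0} = 1
So g(9) = 1.
For stack C, compute g(0), g(1), … with moves {3, 5, 6}:
k:     0  1  2  3  4  5  6  7  8  9
g(k):  0  0  0  1  1  1  2  2  2  0
So g(9) = 0.
For stack D, compute g(0), g(1), … with moves {2, 6}:
g(0) = mex{} = 0
g(1) = mex{} = 0
g(2) = mex{0} = 1
g(3) = mex{0} = 1
g(4) = mex{1} = 0
g(5) = mex{1} = 0
g(6) = mex{0} = 1
g(7) = mex{0} = 1
g(8) = mex{1} = 0
So g(8) = 0.
By the Sprague-Grundy theorem, the Grundy value of a sum of independent games is the XOR of the component values.
Combined value = 10 ⊕ 1 ⊕ 0 ⊕ 0 = 11.

11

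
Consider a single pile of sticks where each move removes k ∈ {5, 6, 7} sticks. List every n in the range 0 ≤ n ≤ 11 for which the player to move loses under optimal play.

0, 1, 2, 3, 4

Compute g(0), g(1), … for moves {5, 6, 7}:
g(0) = mex{} = 0
g(1) = mex{} = 0
g(2) = mex{} = 0
g(3) = mex{} = 0
g(4) = mex{} = 0
g(5) = mex{0} = 1
g(6) = mex{0} = 1
g(7) = mex{0} = 1
g(8) = mex{0} = 1
g(9) = mex{0} = 1
g(10) = mex{0,1} = 2
g(11) = mex{0,1} = 2
The P-positions (g = 0) in 0..11 are 0, 1, 2, 3, 4.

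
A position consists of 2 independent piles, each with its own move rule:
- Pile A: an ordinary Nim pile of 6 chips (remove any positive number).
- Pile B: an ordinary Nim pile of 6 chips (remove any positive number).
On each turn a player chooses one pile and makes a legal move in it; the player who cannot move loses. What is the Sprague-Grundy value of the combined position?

0

Pile A is a plain Nim pile of size 6, so its Grundy value is 6.
Pile B is a plain Nim pile of size 6, so its Grundy value is 6.
By the Sprague-Grundy theorem, the Grundy value of a sum of independent games is the XOR of the component values.
Combined value = 6 XOR 6 = 0.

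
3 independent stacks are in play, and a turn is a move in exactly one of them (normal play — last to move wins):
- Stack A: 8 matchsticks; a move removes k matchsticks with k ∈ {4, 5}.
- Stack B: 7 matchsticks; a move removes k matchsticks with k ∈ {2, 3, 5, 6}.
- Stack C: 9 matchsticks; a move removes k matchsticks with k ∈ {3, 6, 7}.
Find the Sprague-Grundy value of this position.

Build the Grundy sequence for stack A with g(k) = mex{g(k−s) : s ∈ {4, 5}, s ≤ k}:
g(0) = mex{} = 0
g(1) = mex{} = 0
g(2) = mex{} = 0
g(3) = mex{} = 0
g(4) = mex{0} = 1
g(5) = mex{0} = 1
g(6) = mex{0} = 1
g(7) = mex{0} = 1
g(8) = mex{0,1} = 2
So g(8) = 2.
Grundy values for stack B (subtraction set {2, 3, 5, 6}):
k:     0  1  2  3  4  5  6  7
g(k):  0  0  1  1  2  2  3  3
So g(7) = 3.
Build the Grundy sequence for stack C with g(k) = mex{g(k−s) : s ∈ {3, 6, 7}, s ≤ k}:
g(0) = mex{} = 0
g(1) = mex{} = 0
g(2) = mex{} = 0
g(3) = mex{0} = 1
g(4) = mex{0} = 1
g(5) = mex{0} = 1
g(6) = mex{0,1} = 2
g(7) = mex{0,1} = 2
g(8) = mex{0,1} = 2
g(9) = mex{0,1,2} = 3
So g(9) = 3.
The value of a disjunctive sum is the nim-sum of the parts.
Combined value = 2 ⊕ 3 ⊕ 3 = 2.

2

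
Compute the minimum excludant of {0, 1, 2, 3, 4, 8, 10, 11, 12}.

5

The values 0, 1, 2, 3, 4 are all present; 5 is the first non-negative integer missing from the set.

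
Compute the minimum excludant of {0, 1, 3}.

2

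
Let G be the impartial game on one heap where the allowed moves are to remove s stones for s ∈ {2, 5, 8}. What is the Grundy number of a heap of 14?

Compute g(0), g(1), … for moves {2, 5, 8}:
k:     0  1  2  3  4  5  6  7  8  9 10 11 12 13 14
g(k):  0  0  1  1  0  2  1  0  2  1  0  0  1  1  0
So g(14) = 0.

0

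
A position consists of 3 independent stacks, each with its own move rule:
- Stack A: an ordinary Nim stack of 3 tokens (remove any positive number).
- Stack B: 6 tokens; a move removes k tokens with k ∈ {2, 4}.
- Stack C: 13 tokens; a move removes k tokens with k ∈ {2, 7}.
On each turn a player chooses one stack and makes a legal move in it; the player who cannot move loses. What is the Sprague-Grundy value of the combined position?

3

Stack A is a plain Nim stack of size 3, so its Grundy value is 3.
Build the Grundy sequence for stack B with g(k) = mex{g(k−s) : s ∈ {2, 4}, s ≤ k}:
k:     0  1  2  3  4  5  6
g(k):  0  0  1  1  2  2  0
So g(6) = 0.
Build the Grundy sequence for stack C with g(k) = mex{g(k−s) : s ∈ {2, 7}, s ≤ k}:
g(0) = mex{} = 0
g(1) = mex{} = 0
g(2) = mex{0} = 1
g(3) = mex{0} = 1
g(4) = mex{1} = 0
g(5) = mex{1} = 0
g(6) = mex{0} = 1
g(7) = mex{0} = 1
g(8) = mex{0,1} = 2
g(9) = mex{1} = 0
g(10) = mex{1,2} = 0
g(11) = mex{0} = 1
g(12) = mex{0} = 1
g(13) = mex{1} = 0
So g(13) = 0.
The value of a disjunctive sum is the nim-sum of the parts.
Combined value = 3 ⊕ 0 ⊕ 0 = 3.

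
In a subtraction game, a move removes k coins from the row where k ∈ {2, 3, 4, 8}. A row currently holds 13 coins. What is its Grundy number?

0

Compute g(0), g(1), … for moves {2, 3, 4, 8}:
g(0) = mex{} = 0
g(1) = mex{} = 0
g(2) = mex{0} = 1
g(3) = mex{0} = 1
g(4) = mex{0,1} = 2
g(5) = mex{0,1} = 2
g(6) = mex{1,2} = 0
g(7) = mex{1,2} = 0
g(8) = mex{0,2} = 1
g(9) = mex{0,2} = 1
g(10) = mex{0,1} = 2
g(11) = mex{0,1} = 2
g(12) = mex{1,2} = 0
g(13) = mex{1,2} = 0
So g(13) = 0.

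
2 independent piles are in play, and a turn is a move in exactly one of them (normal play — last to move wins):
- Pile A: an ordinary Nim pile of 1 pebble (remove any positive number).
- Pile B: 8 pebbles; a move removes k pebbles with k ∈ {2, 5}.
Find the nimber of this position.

1

Pile A is a plain Nim pile of size 1, so its Grundy value is 1.
Build the Grundy sequence for pile B with g(k) = mex{g(k−s) : s ∈ {2, 5}, s ≤ k}:
k:     0  1  2  3  4  5  6  7  8
g(k):  0  0  1  1  0  2  1  0  0
So g(8) = 0.
By the Sprague-Grundy theorem, the Grundy value of a sum of independent games is the XOR of the component values.
Combined value = 1 XOR 0 = 1.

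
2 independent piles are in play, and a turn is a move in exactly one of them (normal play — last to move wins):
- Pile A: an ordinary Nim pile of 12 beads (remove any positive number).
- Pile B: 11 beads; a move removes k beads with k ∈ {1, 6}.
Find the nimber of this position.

12

Pile A is a plain Nim pile of size 12, so its Grundy value is 12.
Grundy values for pile B (subtraction set {1, 6}):
k:     0  1  2  3  4  5  6  7  8  9 10 11
g(k):  0  1  0  1  0  1  2  0  1  0  1  0
So g(11) = 0.
The value of a disjunctive sum is the nim-sum of the parts.
Combined value = 12 XOR 0 = 12.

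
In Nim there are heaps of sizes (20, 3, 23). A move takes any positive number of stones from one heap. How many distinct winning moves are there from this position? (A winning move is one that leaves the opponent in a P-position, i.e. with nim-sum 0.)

Write each in binary and XOR column by column:
  10100  (20)
  00011  (3)
  10111  (23)
  -----
  00000  (0)
The nim-sum is already 0, so every move leaves a nonzero nim-sum — there are no winning moves.

0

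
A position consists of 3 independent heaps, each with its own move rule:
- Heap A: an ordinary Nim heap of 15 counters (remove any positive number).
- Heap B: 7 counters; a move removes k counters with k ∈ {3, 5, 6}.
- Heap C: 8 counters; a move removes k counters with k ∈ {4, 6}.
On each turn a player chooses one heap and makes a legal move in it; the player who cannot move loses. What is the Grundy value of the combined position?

15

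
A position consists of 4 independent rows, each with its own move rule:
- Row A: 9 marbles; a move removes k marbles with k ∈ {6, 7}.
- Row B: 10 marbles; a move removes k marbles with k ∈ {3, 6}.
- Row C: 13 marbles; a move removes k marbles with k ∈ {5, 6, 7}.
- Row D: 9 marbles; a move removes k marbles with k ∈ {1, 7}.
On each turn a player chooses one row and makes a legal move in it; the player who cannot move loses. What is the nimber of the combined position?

0

Grundy values for row A (subtraction set {6, 7}):
k:     0  1  2  3  4  5  6  7  8  9
g(k):  0  0  0  0  0  0  1  1  1  1
So g(9) = 1.
Build the Grundy sequence for row B with g(k) = mex{g(k−s) : s ∈ {3, 6}, s ≤ k}:
k:     0  1  2  3  4  5  6  7  8  9 10
g(k):  0  0  0  1  1  1  2  2  2  0  0
So g(10) = 0.
Build the Grundy sequence for row C with g(k) = mex{g(k−s) : s ∈ {5, 6, 7}, s ≤ k}:
g(0) = mex{} = 0
g(1) = mex{} = 0
g(2) = mex{} = 0
g(3) = mex{} = 0
g(4) = mex{} = 0
g(5) = mex{0} = 1
g(6) = mex{0} = 1
g(7) = mex{0} = 1
g(8) = mex{0} = 1
g(9) = mex{0} = 1
g(10) = mex{0,1} = 2
g(11) = mex{0,1} = 2
g(12) = mex{1} = 0
g(13) = mex{1} = 0
So g(13) = 0.
Build the Grundy sequence for row D with g(k) = mex{g(k−s) : s ∈ {1, 7}, s ≤ k}:
g(0) = mex{} = 0
g(1) = mex{0} = 1
g(2) = mex{1} = 0
g(3) = mex{0} = 1
g(4) = mex{1} = 0
g(5) = mex{0} = 1
g(6) = mex{1} = 0
g(7) = mex{0} = 1
g(8) = mex{1} = 0
g(9) = mex{0} = 1
So g(9) = 1.
The value of a disjunctive sum is the nim-sum of the parts.
Combined value = 1 ⊕ 0 ⊕ 0 ⊕ 1 = 0.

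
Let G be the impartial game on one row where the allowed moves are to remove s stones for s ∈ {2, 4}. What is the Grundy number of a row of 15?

Build the Grundy sequence with g(k) = mex{g(k−s) : s ∈ {2, 4}, s ≤ k}:
k:     0  1  2  3  4  5  6  7  8  9 10 11 12 13 14 15
g(k):  0  0  1  1  2  2  0  0  1  1  2  2  0  0  1  1
So g(15) = 1.

1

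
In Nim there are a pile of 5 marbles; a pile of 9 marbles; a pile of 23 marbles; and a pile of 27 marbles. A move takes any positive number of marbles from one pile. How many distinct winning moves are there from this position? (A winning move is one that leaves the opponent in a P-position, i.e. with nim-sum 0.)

0

Nim-sum: 5 ⊕ 9 ⊕ 23 ⊕ 27 = 0.
The nim-sum is already 0, so every move leaves a nonzero nim-sum — there are no winning moves.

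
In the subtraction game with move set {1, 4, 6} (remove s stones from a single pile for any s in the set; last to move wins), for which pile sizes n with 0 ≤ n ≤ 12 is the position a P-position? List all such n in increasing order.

Build the Grundy sequence with g(k) = mex{g(k−s) : s ∈ {1, 4, 6}, s ≤ k}:
g(0) = mex{} = 0
g(1) = mex{0} = 1
g(2) = mex{1} = 0
g(3) = mex{0} = 1
g(4) = mex{0,1} = 2
g(5) = mex{1,2} = 0
g(6) = mex{0} = 1
g(7) = mex{1} = 0
g(8) = mex{0,2} = 1
g(9) = mex{0,1} = 2
g(10) = mex{1,2} = 0
g(11) = mex{0} = 1
g(12) = mex{1} = 0
The P-positions (g = 0) in 0..12 are 0, 2, 5, 7, 10, 12.

0, 2, 5, 7, 10, 12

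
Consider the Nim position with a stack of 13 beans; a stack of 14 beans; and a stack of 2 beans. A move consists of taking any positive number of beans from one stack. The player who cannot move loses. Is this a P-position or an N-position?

Nim-sum: 13 ⊕ 14 ⊕ 2 = 1.
The nim-sum is 1 ≠ 0, so this is an N-position: the player to move can win.

N-position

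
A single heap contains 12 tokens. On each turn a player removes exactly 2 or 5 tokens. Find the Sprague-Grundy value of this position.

2

Build the Grundy sequence with g(k) = mex{g(k−s) : s ∈ {2, 5}, s ≤ k}:
k:     0  1  2  3  4  5  6  7  8  9 10 11 12
g(k):  0  0  1  1  0  2  1  0  0  1  1  0  2
So g(12) = 2.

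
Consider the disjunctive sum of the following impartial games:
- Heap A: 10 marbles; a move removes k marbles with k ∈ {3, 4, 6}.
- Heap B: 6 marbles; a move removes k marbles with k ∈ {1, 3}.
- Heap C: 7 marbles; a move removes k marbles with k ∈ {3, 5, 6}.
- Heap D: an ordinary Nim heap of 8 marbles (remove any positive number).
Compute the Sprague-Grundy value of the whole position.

10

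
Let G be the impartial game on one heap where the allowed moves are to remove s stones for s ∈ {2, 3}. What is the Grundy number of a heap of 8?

1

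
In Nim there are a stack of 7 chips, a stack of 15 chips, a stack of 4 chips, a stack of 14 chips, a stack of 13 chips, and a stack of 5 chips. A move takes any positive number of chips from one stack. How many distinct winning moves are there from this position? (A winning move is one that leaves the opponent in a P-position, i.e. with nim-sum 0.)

3

Bitwise XOR of the heap sizes:
  0111  (7)
  1111  (15)
  0100  (4)
  1110  (14)
  1101  (13)
  0101  (5)
  ----
  1010  (10)
The overall nim-sum is X = 10. A stack of size p has a winning move iff p XOR X < p (reduce it to p XOR X).
  7: 7 XOR 10 = 13 ≥ 7 — no move.
  15: 15 XOR 10 = 5 < 15 — winning move (to 5).
  4: 4 XOR 10 = 14 ≥ 4 — no move.
  14: 14 XOR 10 = 4 < 14 — winning move (to 4).
  13: 13 XOR 10 = 7 < 13 — winning move (to 7).
  5: 5 XOR 10 = 15 ≥ 5 — no move.
That gives 3 winning moves.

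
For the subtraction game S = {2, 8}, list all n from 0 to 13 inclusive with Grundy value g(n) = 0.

Compute g(0), g(1), … for moves {2, 8}:
g(0) = mex{} = 0
g(1) = mex{} = 0
g(2) = mex{0} = 1
g(3) = mex{0} = 1
g(4) = mex{1} = 0
g(5) = mex{1} = 0
g(6) = mex{0} = 1
g(7) = mex{0} = 1
g(8) = mex{0,1} = 2
g(9) = mex{0,1} = 2
g(10) = mex{1,2} = 0
g(11) = mex{1,2} = 0
g(12) = mex{0} = 1
g(13) = mex{0} = 1
The P-positions (g = 0) in 0..13 are 0, 1, 4, 5, 10, 11.

0, 1, 4, 5, 10, 11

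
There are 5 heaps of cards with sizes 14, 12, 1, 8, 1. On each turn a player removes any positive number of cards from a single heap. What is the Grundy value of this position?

10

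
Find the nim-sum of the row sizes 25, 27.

Nim-sum: 25 XOR 27 = 2.

2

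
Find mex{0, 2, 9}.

1

0 is in the set but 1 is not, so the mex is 1.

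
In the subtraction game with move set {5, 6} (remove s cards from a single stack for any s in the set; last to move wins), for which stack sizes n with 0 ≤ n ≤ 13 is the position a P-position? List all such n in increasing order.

0, 1, 2, 3, 4, 11, 12, 13

Grundy values for subtraction set {5, 6}:
k:     0  1  2  3  4  5  6  7  8  9 10 11 12 13
g(k):  0  0  0  0  0  1  1  1  1  1  2  0  0  0
The P-positions (g = 0) in 0..13 are 0, 1, 2, 3, 4, 11, 12, 13.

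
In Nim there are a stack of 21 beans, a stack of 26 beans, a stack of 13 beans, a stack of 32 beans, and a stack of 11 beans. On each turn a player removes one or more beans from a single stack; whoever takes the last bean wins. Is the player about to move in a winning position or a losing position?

Winning position

Compute the nim-sum pairwise:
21 ⊕ 26 = 15
15 ⊕ 13 = 2
2 ⊕ 32 = 34
34 ⊕ 11 = 41
The nim-sum is 41 ≠ 0, so this is an N-position: the player to move can win.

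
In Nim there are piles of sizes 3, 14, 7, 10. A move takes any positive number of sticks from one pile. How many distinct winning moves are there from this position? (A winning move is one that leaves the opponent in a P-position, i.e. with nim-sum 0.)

Bitwise XOR of the heap sizes:
  0011  (3)
  1110  (14)
  0111  (7)
  1010  (10)
  ----
  0000  (0)
The nim-sum is already 0, so every move leaves a nonzero nim-sum — there are no winning moves.

0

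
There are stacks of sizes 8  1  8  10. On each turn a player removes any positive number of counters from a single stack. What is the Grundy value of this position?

11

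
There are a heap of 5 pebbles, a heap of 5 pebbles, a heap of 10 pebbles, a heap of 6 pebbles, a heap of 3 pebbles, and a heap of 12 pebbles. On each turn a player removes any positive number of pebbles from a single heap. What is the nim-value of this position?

3

Nim-sum: 5 XOR 5 XOR 10 XOR 6 XOR 3 XOR 12 = 3.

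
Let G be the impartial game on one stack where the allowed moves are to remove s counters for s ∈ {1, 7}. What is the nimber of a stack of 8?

Grundy values for subtraction set {1, 7}:
g(0) = mex{} = 0
g(1) = mex{0} = 1
g(2) = mex{1} = 0
g(3) = mex{0} = 1
g(4) = mex{1} = 0
g(5) = mex{0} = 1
g(6) = mex{1} = 0
g(7) = mex{0} = 1
g(8) = mex{1} = 0
So g(8) = 0.

0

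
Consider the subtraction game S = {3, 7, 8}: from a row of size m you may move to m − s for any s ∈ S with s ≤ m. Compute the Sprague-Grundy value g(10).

3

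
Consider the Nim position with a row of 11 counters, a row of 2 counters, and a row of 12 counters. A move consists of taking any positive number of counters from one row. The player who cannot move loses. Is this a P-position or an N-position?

N-position

Write each in binary and XOR column by column:
  1011  (11)
  0010  (2)
  1100  (12)
  ----
  0101  (5)
The nim-sum is 5 ≠ 0, so this is an N-position: the player to move can win.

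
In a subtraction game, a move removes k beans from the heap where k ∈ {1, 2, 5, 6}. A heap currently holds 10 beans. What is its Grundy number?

Grundy values for subtraction set {1, 2, 5, 6}:
g(0) = mex{} = 0
g(1) = mex{0} = 1
g(2) = mex{0,1} = 2
g(3) = mex{1,2} = 0
g(4) = mex{0,2} = 1
g(5) = mex{0,1} = 2
g(6) = mex{0,1,2} = 3
g(7) = mex{1,2,3} = 0
g(8) = mex{0,2,3} = 1
g(9) = mex{0,1} = 2
g(10) = mex{1,2} = 0
So g(10) = 0.

0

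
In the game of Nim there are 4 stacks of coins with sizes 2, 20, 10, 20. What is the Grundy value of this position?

In binary:
  00010  (2)
  10100  (20)
  01010  (10)
  10100  (20)
  -----
  01000  (8)

8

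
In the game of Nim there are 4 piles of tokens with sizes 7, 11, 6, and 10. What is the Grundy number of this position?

0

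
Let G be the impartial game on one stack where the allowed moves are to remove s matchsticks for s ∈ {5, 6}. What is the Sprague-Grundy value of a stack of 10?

2

Compute g(0), g(1), … for moves {5, 6}:
k:     0  1  2  3  4  5  6  7  8  9 10
g(k):  0  0  0  0  0  1  1  1  1  1  2
So g(10) = 2.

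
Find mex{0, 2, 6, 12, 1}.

3

The values 0, 1, 2 are all present; 3 is the first non-negative integer missing from the set.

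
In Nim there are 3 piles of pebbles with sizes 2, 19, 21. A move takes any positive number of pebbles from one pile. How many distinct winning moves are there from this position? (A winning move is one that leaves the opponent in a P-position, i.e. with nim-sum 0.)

1

Nim-sum: 2 XOR 19 XOR 21 = 4.
The overall nim-sum is X = 4. A pile of size p has a winning move iff p XOR X < p (reduce it to p XOR X).
  2: 2 XOR 4 = 6 ≥ 2 — no move.
  19: 19 XOR 4 = 23 ≥ 19 — no move.
  21: 21 XOR 4 = 17 < 21 — winning move (to 17).
That gives 1 winning move.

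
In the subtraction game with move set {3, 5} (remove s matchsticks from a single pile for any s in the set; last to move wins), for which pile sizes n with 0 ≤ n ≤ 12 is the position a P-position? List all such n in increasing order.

0, 1, 2, 8, 9, 10

Grundy values for subtraction set {3, 5}:
k:     0  1  2  3  4  5  6  7  8  9 10 11 12
g(k):  0  0  0  1  1  1  2  2  0  0  0  1  1
The P-positions (g = 0) in 0..12 are 0, 1, 2, 8, 9, 10.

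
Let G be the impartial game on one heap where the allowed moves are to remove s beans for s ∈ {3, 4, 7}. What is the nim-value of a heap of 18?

2

Grundy values for subtraction set {3, 4, 7}:
k:     0  1  2  3  4  5  6  7  8  9 10 11 12 13 14 15 16 17 18
g(k):  0  0  0  1  1  1  2  2  2  3  0  0  0  1  1  1  2  2  2
So g(18) = 2.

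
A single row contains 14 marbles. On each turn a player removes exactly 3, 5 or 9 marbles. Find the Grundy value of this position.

0

Compute g(0), g(1), … for moves {3, 5, 9}:
g(0) = mex{} = 0
g(1) = mex{} = 0
g(2) = mex{} = 0
g(3) = mex{0} = 1
g(4) = mex{0} = 1
g(5) = mex{0} = 1
g(6) = mex{0,1} = 2
g(7) = mex{0,1} = 2
g(8) = mex{1} = 0
g(9) = mex{0,1,2} = 3
g(10) = mex{0,1,2} = 3
g(11) = mex{0,2} = 1
g(12) = mex{1,2,3} = 0
g(13) = mex{0,1,3} = 2
g(14) = mex{1,3} = 0
So g(14) = 0.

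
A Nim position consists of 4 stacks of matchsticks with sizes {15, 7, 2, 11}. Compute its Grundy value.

1

Nim-sum: 15 XOR 7 XOR 2 XOR 11 = 1.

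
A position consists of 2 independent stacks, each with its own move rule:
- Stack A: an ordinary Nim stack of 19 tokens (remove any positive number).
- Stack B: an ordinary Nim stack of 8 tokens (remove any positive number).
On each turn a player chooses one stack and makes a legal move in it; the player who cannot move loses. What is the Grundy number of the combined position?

27

Stack A is a plain Nim stack of size 19, so its Grundy value is 19.
Stack B is a plain Nim stack of size 8, so its Grundy value is 8.
The value of a disjunctive sum is the nim-sum of the parts.
Combined value = 19 ⊕ 8 = 27.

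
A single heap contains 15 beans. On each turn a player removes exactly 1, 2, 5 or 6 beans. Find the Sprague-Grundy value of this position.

Compute g(0), g(1), … for moves {1, 2, 5, 6}:
k:     0  1  2  3  4  5  6  7  8  9 10 11 12 13 14 15
g(k):  0  1  2  0  1  2  3  0  1  2  0  1  2  3  0  1
So g(15) = 1.

1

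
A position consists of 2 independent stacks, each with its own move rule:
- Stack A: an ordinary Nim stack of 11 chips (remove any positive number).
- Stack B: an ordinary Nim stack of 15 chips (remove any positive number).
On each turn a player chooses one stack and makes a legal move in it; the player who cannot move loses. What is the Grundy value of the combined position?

Stack A is a plain Nim stack of size 11, so its Grundy value is 11.
Stack B is a plain Nim stack of size 15, so its Grundy value is 15.
By the Sprague-Grundy theorem, the Grundy value of a sum of independent games is the XOR of the component values.
Combined value = 11 ⊕ 15 = 4.

4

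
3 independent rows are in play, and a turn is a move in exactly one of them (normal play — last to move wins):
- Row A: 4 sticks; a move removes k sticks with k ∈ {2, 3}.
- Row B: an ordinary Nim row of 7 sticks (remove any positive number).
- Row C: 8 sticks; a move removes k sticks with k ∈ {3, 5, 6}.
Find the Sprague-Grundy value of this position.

7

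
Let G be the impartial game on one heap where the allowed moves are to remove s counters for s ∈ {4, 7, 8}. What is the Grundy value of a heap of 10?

2

Build the Grundy sequence with g(k) = mex{g(k−s) : s ∈ {4, 7, 8}, s ≤ k}:
g(0) = mex{} = 0
g(1) = mex{} = 0
g(2) = mex{} = 0
g(3) = mex{} = 0
g(4) = mex{0} = 1
g(5) = mex{0} = 1
g(6) = mex{0} = 1
g(7) = mex{0} = 1
g(8) = mex{0,1} = 2
g(9) = mex{0,1} = 2
g(10) = mex{0,1} = 2
So g(10) = 2.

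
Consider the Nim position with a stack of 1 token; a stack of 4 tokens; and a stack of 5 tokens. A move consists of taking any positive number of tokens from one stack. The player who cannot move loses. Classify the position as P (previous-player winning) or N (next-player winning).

P-position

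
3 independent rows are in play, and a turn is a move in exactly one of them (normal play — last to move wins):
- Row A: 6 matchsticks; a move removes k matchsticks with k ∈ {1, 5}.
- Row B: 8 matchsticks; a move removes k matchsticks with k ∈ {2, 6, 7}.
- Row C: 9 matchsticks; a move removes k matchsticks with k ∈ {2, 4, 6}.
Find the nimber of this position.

For row A, compute g(0), g(1), … with moves {1, 5}:
k:     0  1  2  3  4  5  6
g(k):  0  1  0  1  0  1  0
So g(6) = 0.
Grundy values for row B (subtraction set {2, 6, 7}):
g(0) = mex{} = 0
g(1) = mex{} = 0
g(2) = mex{0} = 1
g(3) = mex{0} = 1
g(4) = mex{1} = 0
g(5) = mex{1} = 0
g(6) = mex{0} = 1
g(7) = mex{0} = 1
g(8) = mex{0,1} = 2
So g(8) = 2.
Build the Grundy sequence for row C with g(k) = mex{g(k−s) : s ∈ {2, 4, 6}, s ≤ k}:
k:     0  1  2  3  4  5  6  7  8  9
g(k):  0  0  1  1  2  2  3  3  0  0
So g(9) = 0.
By the Sprague-Grundy theorem, the Grundy value of a sum of independent games is the XOR of the component values.
Combined value = 0 XOR 2 XOR 0 = 2.

2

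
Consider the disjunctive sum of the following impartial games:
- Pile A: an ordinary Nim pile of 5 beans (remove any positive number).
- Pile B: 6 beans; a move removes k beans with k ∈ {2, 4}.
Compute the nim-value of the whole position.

5

Pile A is a plain Nim pile of size 5, so its Grundy value is 5.
For pile B, compute g(0), g(1), … with moves {2, 4}:
g(0) = mex{} = 0
g(1) = mex{} = 0
g(2) = mex{0} = 1
g(3) = mex{0} = 1
g(4) = mex{0,1} = 2
g(5) = mex{0,1} = 2
g(6) = mex{1,2} = 0
So g(6) = 0.
By the Sprague-Grundy theorem, the Grundy value of a sum of independent games is the XOR of the component values.
Combined value = 5 ⊕ 0 = 5.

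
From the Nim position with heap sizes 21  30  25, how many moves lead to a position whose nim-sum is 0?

Nim-sum: 21 ^ 30 ^ 25 = 18.
The overall nim-sum is X = 18. A heap of size p has a winning move iff p XOR X < p (reduce it to p XOR X).
  21: 21 XOR 18 = 7 < 21 — winning move (to 7).
  30: 30 XOR 18 = 12 < 30 — winning move (to 12).
  25: 25 XOR 18 = 11 < 25 — winning move (to 11).
That gives 3 winning moves.

3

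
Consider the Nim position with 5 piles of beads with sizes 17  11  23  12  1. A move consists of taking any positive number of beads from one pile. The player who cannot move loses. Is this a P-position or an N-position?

In binary:
  10001  (17)
  01011  (11)
  10111  (23)
  01100  (12)
  00001  (1)
  -----
  00000  (0)
The nim-sum is 0, so this is a P-position: the player to move is in a losing position under optimal play.

P-position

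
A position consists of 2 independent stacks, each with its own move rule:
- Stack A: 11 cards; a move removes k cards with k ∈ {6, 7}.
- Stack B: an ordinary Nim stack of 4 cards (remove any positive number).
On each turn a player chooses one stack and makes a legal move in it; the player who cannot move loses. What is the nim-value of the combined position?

5

For stack A, compute g(0), g(1), … with moves {6, 7}:
k:     0  1  2  3  4  5  6  7  8  9 10 11
g(k):  0  0  0  0  0  0  1  1  1  1  1  1
So g(11) = 1.
Stack B is a plain Nim stack of size 4, so its Grundy value is 4.
By the Sprague-Grundy theorem, the Grundy value of a sum of independent games is the XOR of the component values.
Combined value = 1 ⊕ 4 = 5.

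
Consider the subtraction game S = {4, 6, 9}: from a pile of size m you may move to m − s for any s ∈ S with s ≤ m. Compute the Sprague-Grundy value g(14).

0

Build the Grundy sequence with g(k) = mex{g(k−s) : s ∈ {4, 6, 9}, s ≤ k}:
k:     0  1  2  3  4  5  6  7  8  9 10 11 12 13 14
g(k):  0  0  0  0  1  1  1  1  2  2  2  2  3  0  0
So g(14) = 0.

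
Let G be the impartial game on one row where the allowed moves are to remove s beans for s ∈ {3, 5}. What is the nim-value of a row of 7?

2

Grundy values for subtraction set {3, 5}:
g(0) = mex{} = 0
g(1) = mex{} = 0
g(2) = mex{} = 0
g(3) = mex{0} = 1
g(4) = mex{0} = 1
g(5) = mex{0} = 1
g(6) = mex{0,1} = 2
g(7) = mex{0,1} = 2
So g(7) = 2.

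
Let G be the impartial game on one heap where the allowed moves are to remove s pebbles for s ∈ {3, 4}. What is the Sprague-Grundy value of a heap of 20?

2

Grundy values for subtraction set {3, 4}:
k:     0  1  2  3  4  5  6  7  8  9 10 11 12 13 14 15 16 17 18 19 20
g(k):  0  0  0  1  1  1  2  0  0  0  1  1  1  2  0  0  0  1  1  1  2
So g(20) = 2.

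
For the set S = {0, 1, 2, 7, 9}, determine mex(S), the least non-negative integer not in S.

3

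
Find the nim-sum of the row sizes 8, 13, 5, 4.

Bitwise XOR of the heap sizes:
  1000  (8)
  1101  (13)
  0101  (5)
  0100  (4)
  ----
  0100  (4)

4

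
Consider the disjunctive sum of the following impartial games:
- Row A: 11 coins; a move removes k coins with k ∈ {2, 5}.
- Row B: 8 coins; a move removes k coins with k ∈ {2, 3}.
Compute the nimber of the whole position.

For row A, compute g(0), g(1), … with moves {2, 5}:
k:     0  1  2  3  4  5  6  7  8  9 10 11
g(k):  0  0  1  1  0  2  1  0  0  1  1  0
So g(11) = 0.
For row B, compute g(0), g(1), … with moves {2, 3}:
k:     0  1  2  3  4  5  6  7  8
g(k):  0  0  1  1  2  0  0  1  1
So g(8) = 1.
By the Sprague-Grundy theorem, the Grundy value of a sum of independent games is the XOR of the component values.
Combined value = 0 ⊕ 1 = 1.

1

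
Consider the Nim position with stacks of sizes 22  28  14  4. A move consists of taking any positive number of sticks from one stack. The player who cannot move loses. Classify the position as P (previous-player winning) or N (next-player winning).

Nim-sum: 22 ⊕ 28 ⊕ 14 ⊕ 4 = 0.
The nim-sum is 0, so this is a P-position: the player to move is in a losing position under optimal play.

P-position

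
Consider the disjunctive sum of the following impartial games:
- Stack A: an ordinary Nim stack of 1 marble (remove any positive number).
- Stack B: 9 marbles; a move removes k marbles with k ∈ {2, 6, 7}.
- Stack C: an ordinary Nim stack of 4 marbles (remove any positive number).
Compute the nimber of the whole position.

5

Stack A is a plain Nim stack of size 1, so its Grundy value is 1.
Build the Grundy sequence for stack B with g(k) = mex{g(k−s) : s ∈ {2, 6, 7}, s ≤ k}:
k:     0  1  2  3  4  5  6  7  8  9
g(k):  0  0  1  1  0  0  1  1  2  0
So g(9) = 0.
Stack C is a plain Nim stack of size 4, so its Grundy value is 4.
By the Sprague-Grundy theorem, the Grundy value of a sum of independent games is the XOR of the component values.
Combined value = 1 ⊕ 0 ⊕ 4 = 5.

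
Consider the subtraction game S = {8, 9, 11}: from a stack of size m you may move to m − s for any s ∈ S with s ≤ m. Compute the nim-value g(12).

Build the Grundy sequence with g(k) = mex{g(k−s) : s ∈ {8, 9, 11}, s ≤ k}:
g(0) = mex{} = 0
g(1) = mex{} = 0
g(2) = mex{} = 0
g(3) = mex{} = 0
g(4) = mex{} = 0
g(5) = mex{} = 0
g(6) = mex{} = 0
g(7) = mex{} = 0
g(8) = mex{0} = 1
g(9) = mex{0} = 1
g(10) = mex{0} = 1
g(11) = mex{0} = 1
g(12) = mex{0} = 1
So g(12) = 1.

1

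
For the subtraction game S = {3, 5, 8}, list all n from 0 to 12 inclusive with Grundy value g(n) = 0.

0, 1, 2, 11, 12

Build the Grundy sequence with g(k) = mex{g(k−s) : s ∈ {3, 5, 8}, s ≤ k}:
k:     0  1  2  3  4  5  6  7  8  9 10 11 12
g(k):  0  0  0  1  1  1  2  2  2  3  3  0  0
The P-positions (g = 0) in 0..12 are 0, 1, 2, 11, 12.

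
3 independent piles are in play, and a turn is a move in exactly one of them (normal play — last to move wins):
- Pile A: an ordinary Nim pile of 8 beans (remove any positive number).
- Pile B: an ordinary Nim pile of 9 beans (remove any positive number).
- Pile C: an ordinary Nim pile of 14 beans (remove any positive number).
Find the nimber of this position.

15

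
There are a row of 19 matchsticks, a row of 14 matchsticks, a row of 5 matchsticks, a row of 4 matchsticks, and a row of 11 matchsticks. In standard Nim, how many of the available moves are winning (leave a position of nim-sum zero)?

Nim-sum: 19 XOR 14 XOR 5 XOR 4 XOR 11 = 23.
The overall nim-sum is X = 23. A row of size p has a winning move iff p XOR X < p (reduce it to p XOR X).
  19: 19 XOR 23 = 4 < 19 — winning move (to 4).
  14: 14 XOR 23 = 25 ≥ 14 — no move.
  5: 5 XOR 23 = 18 ≥ 5 — no move.
  4: 4 XOR 23 = 19 ≥ 4 — no move.
  11: 11 XOR 23 = 28 ≥ 11 — no move.
That gives 1 winning move.

1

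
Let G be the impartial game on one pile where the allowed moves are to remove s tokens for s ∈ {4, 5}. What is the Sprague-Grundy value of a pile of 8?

2

Compute g(0), g(1), … for moves {4, 5}:
g(0) = mex{} = 0
g(1) = mex{} = 0
g(2) = mex{} = 0
g(3) = mex{} = 0
g(4) = mex{0} = 1
g(5) = mex{0} = 1
g(6) = mex{0} = 1
g(7) = mex{0} = 1
g(8) = mex{0,1} = 2
So g(8) = 2.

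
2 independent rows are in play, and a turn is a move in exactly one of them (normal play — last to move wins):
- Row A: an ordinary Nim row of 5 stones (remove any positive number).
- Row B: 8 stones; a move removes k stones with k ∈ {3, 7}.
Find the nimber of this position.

7

Row A is a plain Nim row of size 5, so its Grundy value is 5.
For row B, compute g(0), g(1), … with moves {3, 7}:
g(0) = mex{} = 0
g(1) = mex{} = 0
g(2) = mex{} = 0
g(3) = mex{0} = 1
g(4) = mex{0} = 1
g(5) = mex{0} = 1
g(6) = mex{1} = 0
g(7) = mex{0,1} = 2
g(8) = mex{0,1} = 2
So g(8) = 2.
The value of a disjunctive sum is the nim-sum of the parts.
Combined value = 5 XOR 2 = 7.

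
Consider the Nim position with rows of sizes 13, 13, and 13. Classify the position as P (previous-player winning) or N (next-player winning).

Nim-sum: 13 ⊕ 13 ⊕ 13 = 13.
The nim-sum is 13 ≠ 0, so this is an N-position: the player to move can win.

N-position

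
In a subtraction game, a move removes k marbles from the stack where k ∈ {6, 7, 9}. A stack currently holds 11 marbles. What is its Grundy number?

Build the Grundy sequence with g(k) = mex{g(k−s) : s ∈ {6, 7, 9}, s ≤ k}:
k:     0  1  2  3  4  5  6  7  8  9 10 11
g(k):  0  0  0  0  0  0  1  1  1  1  1  1
So g(11) = 1.

1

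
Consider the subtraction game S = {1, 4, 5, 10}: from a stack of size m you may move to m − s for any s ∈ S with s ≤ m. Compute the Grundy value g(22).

2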